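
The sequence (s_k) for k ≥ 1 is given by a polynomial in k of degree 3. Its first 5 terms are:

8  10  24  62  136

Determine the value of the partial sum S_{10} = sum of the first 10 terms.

1st diffs: 2, 14, 38, 74.
2nd diffs: 12, 24, 36.
3rd diffs: 12, 12 (constant).
So s_k = 2k^3 - 6k^2 + 6k + 6.
Continuing: …, 258, 440, 694, 1032, …, s_{10} = 1466.
Summing k = 1..10 (10 terms) gives 4130.

4130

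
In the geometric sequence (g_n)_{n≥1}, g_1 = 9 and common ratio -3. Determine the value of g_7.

g_n = 9·(-3)^(n-1).
g_7 = 9·(-3)^6 = 6561.

6561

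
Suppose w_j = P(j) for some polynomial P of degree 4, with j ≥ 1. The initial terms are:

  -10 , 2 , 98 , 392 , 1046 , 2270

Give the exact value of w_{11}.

1st diffs: 12, 96, 294, 654, 1224.
2nd diffs: 84, 198, 360, 570.
3rd diffs: 114, 162, 210.
4th diffs: 48, 48 (constant).
Newton forward-difference form: w_j = -10 + 12·C(j-1,1) + 84·C(j-1,2) + 114·C(j-1,3) + 48·C(j-1,4).
At j = 11: j-1 = 10, so w_{11} = -10 + 120 + 3780 + 13680 + 10080 = 27650.

27650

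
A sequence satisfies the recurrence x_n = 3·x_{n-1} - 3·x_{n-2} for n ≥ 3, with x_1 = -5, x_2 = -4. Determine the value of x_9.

x_3 = 3  x_4 = 21  x_5 = 54  x_6 = 99  x_7 = 135  x_8 = 108  x_9 = -81.

-81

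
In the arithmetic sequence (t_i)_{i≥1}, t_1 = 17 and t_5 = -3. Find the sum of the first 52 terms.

-5746

Common difference d = (-3 - 17) / (5 - 1) = -5.
t_i = 17 + (i - 1)·(-5).
t_{52} = -238; S = 52·(17 + (-238))/2 = -5746.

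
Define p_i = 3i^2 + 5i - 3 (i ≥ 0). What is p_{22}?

1559

p_{22} = 3·22^2 + 5·22 - 3 = 1559.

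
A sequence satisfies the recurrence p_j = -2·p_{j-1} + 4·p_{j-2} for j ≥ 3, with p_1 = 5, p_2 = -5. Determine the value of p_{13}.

Step forward from the initial values:
p_3 = 30;  p_4 = -80;  p_5 = 280;  …;  p_{10} = -97280;  p_{11} = 314880;  p_{12} = -1018880;  p_{13} = 3297280.

3297280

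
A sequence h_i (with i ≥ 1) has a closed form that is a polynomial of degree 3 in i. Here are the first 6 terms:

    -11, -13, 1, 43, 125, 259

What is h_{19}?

1st diffs: -2, 14, 42, 82, 134.
2nd diffs: 16, 28, 40, 52.
3rd diffs: 12, 12, 12 (constant).
So h_i = 2i^3 - 4i^2 - 4i - 5.
Evaluating at i = 19 gives h_{19} = 12193.

12193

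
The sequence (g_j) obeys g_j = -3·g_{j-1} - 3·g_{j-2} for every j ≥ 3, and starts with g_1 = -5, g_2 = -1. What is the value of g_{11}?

-2673

Step forward from the initial values:
g_3 = 18; g_4 = -51; g_5 = 99; g_6 = -144; g_7 = 135; g_8 = 27; g_9 = -486; g_{10} = 1377; g_{11} = -2673.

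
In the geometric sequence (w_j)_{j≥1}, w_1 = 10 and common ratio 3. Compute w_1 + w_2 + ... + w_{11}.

w_j = 10·3^(j-1).
S = 10·(3^11 - 1)/(3 - 1) = 10·(177147 - 1)/(2) = 885730.

885730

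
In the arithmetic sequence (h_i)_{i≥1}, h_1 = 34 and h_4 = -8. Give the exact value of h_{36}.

-456

Common difference d = (-8 - 34) / (4 - 1) = -14.
h_i = 34 + (i - 1)·(-14).
h_{36} = 34 + 35·(-14) = -456.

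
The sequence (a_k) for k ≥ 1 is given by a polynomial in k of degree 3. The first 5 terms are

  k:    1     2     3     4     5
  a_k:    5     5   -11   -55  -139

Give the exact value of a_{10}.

-1579

1st diffs: 0, -16, -44, -84.
2nd diffs: -16, -28, -40.
3rd diffs: -12, -12 (constant).
So a_k = -2k^3 + 4k^2 + 2k + 1.
Evaluating at k = 10 gives a_{10} = -1579.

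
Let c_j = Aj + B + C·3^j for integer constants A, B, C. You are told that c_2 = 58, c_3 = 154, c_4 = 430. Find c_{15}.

71744626

At j = 2, 3, 4: 2A + B + 9C = 58; 3A + B + 27C = 154; 4A + B + 81C = 430.
Subtracting the first from the second: A + 18C = 96.
Subtracting the second from the third: A + 54C = 276.
Solving: C = 5, A = 6, then B = 1.
Therefore c_{15} = 90 + 1 + 5·14348907 = 71744626.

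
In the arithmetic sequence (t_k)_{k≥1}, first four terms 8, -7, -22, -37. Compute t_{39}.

Common difference d = -15.
t_k = 8 + (k - 1)·(-15).
t_{39} = 8 + 38·(-15) = -562.

-562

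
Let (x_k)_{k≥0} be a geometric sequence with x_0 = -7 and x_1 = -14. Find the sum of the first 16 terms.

-458745

Common ratio r = 2.
x_k = (-7)·2^(k-0).
S = (-7)·(2^16 - 1)/(2 - 1) = (-7)·(65536 - 1)/(1) = -458745.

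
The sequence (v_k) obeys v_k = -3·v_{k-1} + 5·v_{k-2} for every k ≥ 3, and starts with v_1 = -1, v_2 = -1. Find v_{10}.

Compute successive terms:
v_3 = -2, v_4 = 1, v_5 = -13, v_6 = 44, v_7 = -197, v_8 = 811, v_9 = -3418, v_{10} = 14309.

14309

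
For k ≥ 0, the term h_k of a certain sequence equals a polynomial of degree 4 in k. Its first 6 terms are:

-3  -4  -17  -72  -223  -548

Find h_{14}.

1st diffs: -1, -13, -55, -151, -325.
2nd diffs: -12, -42, -96, -174.
3rd diffs: -30, -54, -78.
4th diffs: -24, -24 (constant).
So h_k = -k^4 + k^3 - 2k^2 + k - 3.
Evaluating at k = 14 gives h_{14} = -36053.

-36053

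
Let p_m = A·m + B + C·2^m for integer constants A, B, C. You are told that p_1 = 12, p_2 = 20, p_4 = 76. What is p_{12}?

20460

Plug in m = 1, 2, 4: A + B + 2C = 12; 2A + B + 4C = 20; 4A + B + 16C = 76.
Subtracting the first from the second: A + 2C = 8.
Subtracting the second from the third: 2A + 12C = 56.
Solving: C = 5, A = -2, then B = 4.
So p_m = -2·m + 4 + 5·2^m; at m=12 this is 20460.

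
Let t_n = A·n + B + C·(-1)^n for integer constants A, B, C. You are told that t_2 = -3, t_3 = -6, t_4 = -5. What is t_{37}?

Plug in n = 2, 3, 4: 2A + B + C = -3; 3A + B - C = -6; 4A + B + C = -5.
Subtracting the first from the second: A - 2C = -3.
Subtracting the second from the third: A + 2C = 1.
Solving: C = 1, A = -1, then B = -2.
Therefore t_{37} = -37 + (-2) + 1·(-1) = -40.

-40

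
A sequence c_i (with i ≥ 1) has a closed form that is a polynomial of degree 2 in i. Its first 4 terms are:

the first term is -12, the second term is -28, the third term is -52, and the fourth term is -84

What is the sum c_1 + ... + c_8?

1st diffs: -16, -24, -32.
2nd diffs: -8, -8 (constant).
So c_i = -4i^2 - 4i - 4.
Continuing: -124, -172, -228, -292.
Summing i = 1..8 (8 terms) gives -992.

-992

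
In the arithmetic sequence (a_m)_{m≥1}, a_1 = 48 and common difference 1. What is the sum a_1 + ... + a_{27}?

1647

a_m = 48 + (m - 1)·1.
a_{27} = 74; S = 27·(48 + 74)/2 = 1647.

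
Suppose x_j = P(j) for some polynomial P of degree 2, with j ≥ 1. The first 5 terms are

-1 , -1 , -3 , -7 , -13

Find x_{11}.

-91

1st diffs: 0, -2, -4, -6.
2nd diffs: -2, -2, -2 (constant).
Newton forward-difference form: x_j = -1 + (-2)·C(j-1,2).
At j = 11: j-1 = 10, so x_{11} = -1 - 90 = -91.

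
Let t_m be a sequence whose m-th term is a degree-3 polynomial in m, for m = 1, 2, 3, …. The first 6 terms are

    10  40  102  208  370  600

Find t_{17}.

11050

1st diffs: 30, 62, 106, 162, 230.
2nd diffs: 32, 44, 56, 68.
3rd diffs: 12, 12, 12 (constant).
Newton forward-difference form: t_m = 10 + 30·C(m-1,1) + 32·C(m-1,2) + 12·C(m-1,3).
At m = 17: m-1 = 16, so t_{17} = 10 + 480 + 3840 + 6720 = 11050.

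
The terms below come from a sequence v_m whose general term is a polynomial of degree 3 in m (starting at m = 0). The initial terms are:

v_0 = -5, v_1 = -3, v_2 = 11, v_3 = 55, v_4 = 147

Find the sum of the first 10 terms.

1st diffs: 2, 14, 44, 92.
2nd diffs: 12, 30, 48.
3rd diffs: 18, 18 (constant).
Newton forward-difference form: v_m = -5 + 2·C(m,1) + 12·C(m,2) + 18·C(m,3).
Continuing: …, 305, 547, 891, 1355, …, v_9 = 1957.
Summing m = 0..9 (10 terms) gives 5260.

5260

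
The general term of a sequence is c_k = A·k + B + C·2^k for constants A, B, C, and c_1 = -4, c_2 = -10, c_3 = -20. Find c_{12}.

-8214

Write the equations: A + B + 2C = -4; 2A + B + 4C = -10; 3A + B + 8C = -20.
Subtracting the first from the second: A + 2C = -6.
Subtracting the second from the third: A + 4C = -10.
Solving: C = -2, A = -2, then B = 2.
So c_k = -2·k + 2 + (-2)·2^k; at k=12 this is -8214.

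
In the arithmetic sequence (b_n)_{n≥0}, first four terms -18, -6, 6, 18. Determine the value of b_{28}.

318

Common difference d = 12.
b_n = -18 + (n - 0)·12.
b_{28} = -18 + 28·12 = 318.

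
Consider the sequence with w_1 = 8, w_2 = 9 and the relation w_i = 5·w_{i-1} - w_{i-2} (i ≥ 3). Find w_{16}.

Compute successive terms:
w_3 = 37, w_4 = 176, w_5 = 843, …, w_{13} = 234120488, w_{14} = 1121738649, w_{15} = 5374572757, w_{16} = 25751125136.

25751125136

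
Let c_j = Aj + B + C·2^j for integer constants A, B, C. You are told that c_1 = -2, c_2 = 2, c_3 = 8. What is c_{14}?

16406

At j = 1, 2, 3: A + B + 2C = -2; 2A + B + 4C = 2; 3A + B + 8C = 8.
Subtracting the first from the second: A + 2C = 4.
Subtracting the second from the third: A + 4C = 6.
Solving: C = 1, A = 2, then B = -6.
Therefore c_{14} = 28 + (-6) + 1·16384 = 16406.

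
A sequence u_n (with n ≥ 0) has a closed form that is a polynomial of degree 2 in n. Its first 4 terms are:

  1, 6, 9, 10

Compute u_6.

1st diffs: 5, 3, 1.
2nd diffs: -2, -2 (constant).
Newton forward-difference form: u_n = 1 + 5·C(n,1) + (-2)·C(n,2).
At n = 6: n = 6, so u_6 = 1 + 30 - 30 = 1.

1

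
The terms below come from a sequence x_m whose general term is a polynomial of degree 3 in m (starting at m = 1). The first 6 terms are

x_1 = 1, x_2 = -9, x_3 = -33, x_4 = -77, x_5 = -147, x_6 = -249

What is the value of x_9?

-807

1st diffs: -10, -24, -44, -70, -102.
2nd diffs: -14, -20, -26, -32.
3rd diffs: -6, -6, -6 (constant).
Newton forward-difference form: x_m = 1 + (-10)·C(m-1,1) + (-14)·C(m-1,2) + (-6)·C(m-1,3).
At m = 9: m-1 = 8, so x_9 = 1 - 80 - 392 - 336 = -807.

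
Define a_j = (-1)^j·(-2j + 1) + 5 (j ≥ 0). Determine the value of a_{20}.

(-1)^20 = 1; -2j + 1 at j=20 is -39; so a_{20} = -34.

-34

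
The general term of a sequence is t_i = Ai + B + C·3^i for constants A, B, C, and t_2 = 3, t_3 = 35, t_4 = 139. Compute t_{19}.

Write the equations: 2A + B + 9C = 3; 3A + B + 27C = 35; 4A + B + 81C = 139.
Subtracting the first from the second: A + 18C = 32.
Subtracting the second from the third: A + 54C = 104.
Solving: C = 2, A = -4, then B = -7.
Therefore t_{19} = -76 + (-7) + 2·1162261467 = 2324522851.

2324522851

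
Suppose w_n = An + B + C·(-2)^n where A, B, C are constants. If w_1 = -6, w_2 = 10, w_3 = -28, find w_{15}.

-98332

At n = 1, 2, 3: A + B - 2C = -6; 2A + B + 4C = 10; 3A + B - 8C = -28.
Subtracting the first from the second: A + 6C = 16.
Subtracting the second from the third: A - 12C = -38.
Solving: C = 3, A = -2, then B = 2.
Hence w_{15} = -2·15 + 2 + 3·(-32768) = -98332.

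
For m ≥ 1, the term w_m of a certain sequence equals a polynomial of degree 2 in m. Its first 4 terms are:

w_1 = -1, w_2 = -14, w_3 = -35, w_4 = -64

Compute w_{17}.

1st diffs: -13, -21, -29.
2nd diffs: -8, -8 (constant).
Newton forward-difference form: w_m = -1 + (-13)·C(m-1,1) + (-8)·C(m-1,2).
At m = 17: m-1 = 16, so w_{17} = -1 - 208 - 960 = -1169.

-1169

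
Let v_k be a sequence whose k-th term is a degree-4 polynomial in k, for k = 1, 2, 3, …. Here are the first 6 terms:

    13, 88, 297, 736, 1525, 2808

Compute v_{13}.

1st diffs: 75, 209, 439, 789, 1283.
2nd diffs: 134, 230, 350, 494.
3rd diffs: 96, 120, 144.
4th diffs: 24, 24 (constant).
So v_k = k^4 + 6k^3 + 6k^2.
Evaluating at k = 13 gives v_{13} = 42757.

42757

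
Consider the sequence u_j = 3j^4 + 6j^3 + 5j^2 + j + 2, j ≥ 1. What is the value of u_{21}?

641237

u_{21} = 3·21^4 + 6·21^3 + 5·21^2 + 1·21 + 2 = 641237.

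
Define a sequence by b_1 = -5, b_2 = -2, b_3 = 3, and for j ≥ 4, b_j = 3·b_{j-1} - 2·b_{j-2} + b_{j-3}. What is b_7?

Iterate the recurrence:
b_4 = 8;  b_5 = 16;  b_6 = 35;  b_7 = 81.

81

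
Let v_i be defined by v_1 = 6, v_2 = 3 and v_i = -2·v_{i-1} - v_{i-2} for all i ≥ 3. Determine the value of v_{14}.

Step forward from the initial values:
v_3 = -12, v_4 = 21, v_5 = -30, …, v_{11} = -84, v_{12} = 93, v_{13} = -102, v_{14} = 111.
(Characteristic roots are -1 and -1.)

111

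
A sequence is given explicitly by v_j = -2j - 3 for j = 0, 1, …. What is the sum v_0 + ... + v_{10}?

Over j = 0..10: Σj = 55.
Total = (-2)·55 + (-3)·11 = -143.

-143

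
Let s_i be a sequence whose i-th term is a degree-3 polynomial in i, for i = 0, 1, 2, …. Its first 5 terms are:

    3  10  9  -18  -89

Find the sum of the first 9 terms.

-2661

1st diffs: 7, -1, -27, -71.
2nd diffs: -8, -26, -44.
3rd diffs: -18, -18 (constant).
Newton forward-difference form: s_i = 3 + 7·C(i,1) + (-8)·C(i,2) + (-18)·C(i,3).
Continuing: -222, -435, -746, -1173.
Summing i = 0..8 (9 terms) gives -2661.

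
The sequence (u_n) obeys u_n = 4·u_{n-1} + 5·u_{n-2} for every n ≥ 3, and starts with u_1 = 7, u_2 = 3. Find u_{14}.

2034505203

u_3 = 47, u_4 = 203, u_5 = 1047, …, u_{11} = 16276047, u_{12} = 81380203, u_{13} = 406901047, u_{14} = 2034505203.
(Characteristic roots are 5 and -1.)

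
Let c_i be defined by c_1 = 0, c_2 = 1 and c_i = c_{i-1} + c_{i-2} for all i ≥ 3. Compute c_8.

Iterate the recurrence:
c_3 = 1; c_4 = 2; c_5 = 3; c_6 = 5; c_7 = 8; c_8 = 13.

13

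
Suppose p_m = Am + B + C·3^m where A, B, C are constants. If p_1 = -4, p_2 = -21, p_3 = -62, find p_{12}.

-1062935

Write the equations: A + B + 3C = -4; 2A + B + 9C = -21; 3A + B + 27C = -62.
Subtracting the first from the second: A + 6C = -17.
Subtracting the second from the third: A + 18C = -41.
Solving: C = -2, A = -5, then B = 7.
So p_m = -5·m + 7 + (-2)·3^m; at m=12 this is -1062935.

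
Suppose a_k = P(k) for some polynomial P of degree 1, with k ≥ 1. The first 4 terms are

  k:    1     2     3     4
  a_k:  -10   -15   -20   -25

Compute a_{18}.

1st diffs: -5, -5, -5 (constant).
So a_k = -5k - 5.
Evaluating at k = 18 gives a_{18} = -95.

-95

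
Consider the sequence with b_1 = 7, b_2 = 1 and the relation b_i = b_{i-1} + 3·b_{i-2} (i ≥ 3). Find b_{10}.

5065

Iterate the recurrence:
b_3 = 22, b_4 = 25, b_5 = 91, b_6 = 166, b_7 = 439, b_8 = 937, b_9 = 2254, b_{10} = 5065.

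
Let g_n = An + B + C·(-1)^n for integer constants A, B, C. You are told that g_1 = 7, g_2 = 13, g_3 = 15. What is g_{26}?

109

At n = 1, 2, 3: A + B - C = 7; 2A + B + C = 13; 3A + B - C = 15.
Subtracting the first from the second: A + 2C = 6.
Subtracting the second from the third: A - 2C = 2.
Solving: C = 1, A = 4, then B = 4.
Hence g_{26} = 4·26 + 4 + 1·1 = 109.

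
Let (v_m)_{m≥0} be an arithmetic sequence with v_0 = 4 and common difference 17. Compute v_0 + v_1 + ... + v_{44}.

v_m = 4 + (m - 0)·17.
v_{44} = 752; S = 45·(4 + 752)/2 = 17010.

17010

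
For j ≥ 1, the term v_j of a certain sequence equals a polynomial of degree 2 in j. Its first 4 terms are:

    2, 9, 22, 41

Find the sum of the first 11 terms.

1397

1st diffs: 7, 13, 19.
2nd diffs: 6, 6 (constant).
Newton forward-difference form: v_j = 2 + 7·C(j-1,1) + 6·C(j-1,2).
Continuing: …, 66, 97, 134, 177, …, v_{11} = 342.
Summing j = 1..11 (11 terms) gives 1397.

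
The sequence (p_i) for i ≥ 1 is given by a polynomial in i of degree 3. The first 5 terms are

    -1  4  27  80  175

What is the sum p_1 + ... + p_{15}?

25080

1st diffs: 5, 23, 53, 95.
2nd diffs: 18, 30, 42.
3rd diffs: 12, 12 (constant).
Newton forward-difference form: p_i = -1 + 5·C(i-1,1) + 18·C(i-1,2) + 12·C(i-1,3).
Continuing: …, 324, 539, 832, 1215, …, p_{15} = 6075.
Summing i = 1..15 (15 terms) gives 25080.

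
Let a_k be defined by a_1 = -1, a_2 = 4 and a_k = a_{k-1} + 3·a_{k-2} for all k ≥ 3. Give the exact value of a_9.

Applying the relation repeatedly:
a_3 = 1;  a_4 = 13;  a_5 = 16;  a_6 = 55;  a_7 = 103;  a_8 = 268;  a_9 = 577.

577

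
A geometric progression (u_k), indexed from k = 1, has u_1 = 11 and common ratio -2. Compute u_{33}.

u_k = 11·(-2)^(k-1).
u_{33} = 11·(-2)^32 = 47244640256.

47244640256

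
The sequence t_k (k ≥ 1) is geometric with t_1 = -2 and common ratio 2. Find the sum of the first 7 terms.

t_k = (-2)·2^(k-1).
S = (-2)·(2^7 - 1)/(2 - 1) = (-2)·(128 - 1)/(1) = -254.

-254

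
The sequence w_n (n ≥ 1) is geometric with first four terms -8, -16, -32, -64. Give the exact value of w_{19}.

Common ratio r = 2.
w_n = (-8)·2^(n-1).
w_{19} = (-8)·2^18 = -2097152.

-2097152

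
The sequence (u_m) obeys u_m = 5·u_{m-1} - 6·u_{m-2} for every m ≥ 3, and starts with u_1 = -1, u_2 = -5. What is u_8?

Step forward from the initial values:
u_3 = -19, u_4 = -65, u_5 = -211, u_6 = -665, u_7 = -2059, u_8 = -6305.
(Characteristic roots are 3 and 2.)

-6305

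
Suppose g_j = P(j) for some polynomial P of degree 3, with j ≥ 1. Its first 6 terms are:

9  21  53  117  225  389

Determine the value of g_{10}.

1st diffs: 12, 32, 64, 108, 164.
2nd diffs: 20, 32, 44, 56.
3rd diffs: 12, 12, 12 (constant).
Newton forward-difference form: g_j = 9 + 12·C(j-1,1) + 20·C(j-1,2) + 12·C(j-1,3).
At j = 10: j-1 = 9, so g_{10} = 9 + 108 + 720 + 1008 = 1845.

1845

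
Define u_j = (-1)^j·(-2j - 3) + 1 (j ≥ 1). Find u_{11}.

26

(-1)^11 = -1; -2j - 3 at j=11 is -25; so u_{11} = 26.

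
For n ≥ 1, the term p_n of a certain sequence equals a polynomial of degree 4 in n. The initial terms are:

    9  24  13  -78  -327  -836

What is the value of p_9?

1st diffs: 15, -11, -91, -249, -509.
2nd diffs: -26, -80, -158, -260.
3rd diffs: -54, -78, -102.
4th diffs: -24, -24 (constant).
Newton forward-difference form: p_n = 9 + 15·C(n-1,1) + (-26)·C(n-1,2) + (-54)·C(n-1,3) + (-24)·C(n-1,4).
At n = 9: n-1 = 8, so p_9 = 9 + 120 - 728 - 3024 - 1680 = -5303.

-5303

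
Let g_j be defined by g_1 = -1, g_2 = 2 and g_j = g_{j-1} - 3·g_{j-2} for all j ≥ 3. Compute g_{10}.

-253

Step forward from the initial values:
g_3 = 5  g_4 = -1  g_5 = -16  g_6 = -13  g_7 = 35  g_8 = 74  g_9 = -31  g_{10} = -253.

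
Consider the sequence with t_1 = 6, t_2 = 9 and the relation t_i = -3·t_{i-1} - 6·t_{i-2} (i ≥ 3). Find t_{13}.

417717

t_3 = -63; t_4 = 135; t_5 = -27; …; t_{10} = 34263; t_{11} = -66339; t_{12} = -6561; t_{13} = 417717.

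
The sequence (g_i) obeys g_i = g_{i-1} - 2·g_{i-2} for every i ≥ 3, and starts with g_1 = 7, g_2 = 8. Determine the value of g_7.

54

Applying the relation repeatedly:
g_3 = -6  g_4 = -22  g_5 = -10  g_6 = 34  g_7 = 54.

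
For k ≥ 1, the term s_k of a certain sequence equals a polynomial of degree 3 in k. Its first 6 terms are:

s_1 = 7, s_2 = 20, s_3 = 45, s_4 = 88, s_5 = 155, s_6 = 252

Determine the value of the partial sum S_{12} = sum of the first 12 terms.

1st diffs: 13, 25, 43, 67, 97.
2nd diffs: 12, 18, 24, 30.
3rd diffs: 6, 6, 6 (constant).
So s_k = k^3 + 6k.
Continuing: …, 385, 560, 783, 1060, …, s_{12} = 1800.
Summing k = 1..12 (12 terms) gives 6552.

6552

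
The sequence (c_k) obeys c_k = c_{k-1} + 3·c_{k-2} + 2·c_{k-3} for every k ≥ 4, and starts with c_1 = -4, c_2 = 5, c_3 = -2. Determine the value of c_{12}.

5460

Step forward from the initial values:
c_4 = 5  c_5 = 9  c_6 = 20  c_7 = 57  c_8 = 135  c_9 = 346  c_{10} = 865  c_{11} = 2173  c_{12} = 5460.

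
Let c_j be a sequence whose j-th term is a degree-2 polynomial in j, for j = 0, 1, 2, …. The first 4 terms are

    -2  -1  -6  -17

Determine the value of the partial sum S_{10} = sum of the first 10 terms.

1st diffs: 1, -5, -11.
2nd diffs: -6, -6 (constant).
So c_j = -3j^2 + 4j - 2.
Continuing: …, -34, -57, -86, -121, …, c_9 = -209.
Summing j = 0..9 (10 terms) gives -695.

-695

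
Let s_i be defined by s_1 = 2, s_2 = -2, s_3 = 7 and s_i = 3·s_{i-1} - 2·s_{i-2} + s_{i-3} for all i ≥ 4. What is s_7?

341

Compute successive terms:
s_4 = 27;  s_5 = 65;  s_6 = 148;  s_7 = 341.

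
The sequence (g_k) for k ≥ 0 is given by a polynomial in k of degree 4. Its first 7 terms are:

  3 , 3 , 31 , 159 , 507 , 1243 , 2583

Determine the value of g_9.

1st diffs: 0, 28, 128, 348, 736, 1340.
2nd diffs: 28, 100, 220, 388, 604.
3rd diffs: 72, 120, 168, 216.
4th diffs: 48, 48, 48 (constant).
Newton forward-difference form: g_k = 3 + 28·C(k,2) + 72·C(k,3) + 48·C(k,4).
At k = 9: k = 9, so g_9 = 3 + 1008 + 6048 + 6048 = 13107.

13107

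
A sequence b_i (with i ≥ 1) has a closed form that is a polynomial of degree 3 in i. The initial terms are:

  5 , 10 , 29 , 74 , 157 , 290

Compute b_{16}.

7010

1st diffs: 5, 19, 45, 83, 133.
2nd diffs: 14, 26, 38, 50.
3rd diffs: 12, 12, 12 (constant).
So b_i = 2i^3 - 5i^2 + 6i + 2.
Evaluating at i = 16 gives b_{16} = 7010.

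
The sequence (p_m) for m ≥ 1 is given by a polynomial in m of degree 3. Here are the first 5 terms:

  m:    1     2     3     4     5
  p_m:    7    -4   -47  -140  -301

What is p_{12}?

-4844

1st diffs: -11, -43, -93, -161.
2nd diffs: -32, -50, -68.
3rd diffs: -18, -18 (constant).
Newton forward-difference form: p_m = 7 + (-11)·C(m-1,1) + (-32)·C(m-1,2) + (-18)·C(m-1,3).
At m = 12: m-1 = 11, so p_{12} = 7 - 121 - 1760 - 2970 = -4844.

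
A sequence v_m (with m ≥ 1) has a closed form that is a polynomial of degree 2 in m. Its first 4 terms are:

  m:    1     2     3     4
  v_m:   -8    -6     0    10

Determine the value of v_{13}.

1st diffs: 2, 6, 10.
2nd diffs: 4, 4 (constant).
Newton forward-difference form: v_m = -8 + 2·C(m-1,1) + 4·C(m-1,2).
At m = 13: m-1 = 12, so v_{13} = -8 + 24 + 264 = 280.

280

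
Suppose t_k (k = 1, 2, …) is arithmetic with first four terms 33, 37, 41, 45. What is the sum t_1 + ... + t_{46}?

5658

Common difference d = 4.
t_k = 33 + (k - 1)·4.
t_{46} = 213; S = 46·(33 + 213)/2 = 5658.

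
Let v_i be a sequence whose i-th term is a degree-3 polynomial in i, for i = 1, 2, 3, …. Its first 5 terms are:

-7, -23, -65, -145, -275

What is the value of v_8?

1st diffs: -16, -42, -80, -130.
2nd diffs: -26, -38, -50.
3rd diffs: -12, -12 (constant).
So v_i = -2i^3 - i^2 + i - 5.
Evaluating at i = 8 gives v_8 = -1085.

-1085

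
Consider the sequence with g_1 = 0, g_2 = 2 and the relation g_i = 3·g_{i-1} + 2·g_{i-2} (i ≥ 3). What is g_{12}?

Applying the relation repeatedly:
g_3 = 6; g_4 = 22; g_5 = 78; g_6 = 278; g_7 = 990; g_8 = 3526; g_9 = 12558; g_{10} = 44726; g_{11} = 159294; g_{12} = 567334.

567334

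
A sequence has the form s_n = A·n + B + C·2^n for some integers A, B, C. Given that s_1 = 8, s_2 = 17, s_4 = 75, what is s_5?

Plug in n = 1, 2, 4: A + B + 2C = 8; 2A + B + 4C = 17; 4A + B + 16C = 75.
Subtracting the first from the second: A + 2C = 9.
Subtracting the second from the third: 2A + 12C = 58.
Solving: C = 5, A = -1, then B = -1.
So s_n = -1·n + (-1) + 5·2^n; at n=5 this is 154.

154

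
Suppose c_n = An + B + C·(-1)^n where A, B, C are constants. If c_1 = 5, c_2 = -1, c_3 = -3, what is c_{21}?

-75

Write the equations: A + B - C = 5; 2A + B + C = -1; 3A + B - C = -3.
Subtracting the first from the second: A + 2C = -6.
Subtracting the second from the third: A - 2C = -2.
Solving: C = -1, A = -4, then B = 8.
So c_n = -4·n + 8 + (-1)·(-1)^n; at n=21 this is -75.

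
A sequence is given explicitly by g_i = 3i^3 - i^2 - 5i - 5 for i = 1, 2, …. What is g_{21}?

27232

g_{21} = 3·21^3 - 1·21^2 - 5·21 - 5 = 27232.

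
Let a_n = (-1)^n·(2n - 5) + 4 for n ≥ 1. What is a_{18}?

35

(-1)^18 = 1; 2n - 5 at n=18 is 31; so a_{18} = 35.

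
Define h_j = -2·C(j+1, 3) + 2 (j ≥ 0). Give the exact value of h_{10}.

C(11, 3) = 165, so h_{10} = -328.

-328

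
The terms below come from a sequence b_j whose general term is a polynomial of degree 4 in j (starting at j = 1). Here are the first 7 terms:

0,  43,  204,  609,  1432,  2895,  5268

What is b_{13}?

1st diffs: 43, 161, 405, 823, 1463, 2373.
2nd diffs: 118, 244, 418, 640, 910.
3rd diffs: 126, 174, 222, 270.
4th diffs: 48, 48, 48 (constant).
Newton forward-difference form: b_j = 43·C(j-1,1) + 118·C(j-1,2) + 126·C(j-1,3) + 48·C(j-1,4).
At j = 13: j-1 = 12, so b_{13} = 516 + 7788 + 27720 + 23760 = 59784.

59784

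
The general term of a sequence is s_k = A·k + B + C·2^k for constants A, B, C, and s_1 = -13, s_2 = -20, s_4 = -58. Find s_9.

-1551

At k = 1, 2, 4: A + B + 2C = -13; 2A + B + 4C = -20; 4A + B + 16C = -58.
Subtracting the first from the second: A + 2C = -7.
Subtracting the second from the third: 2A + 12C = -38.
Solving: C = -3, A = -1, then B = -6.
Therefore s_9 = -9 + (-6) + (-3)·512 = -1551.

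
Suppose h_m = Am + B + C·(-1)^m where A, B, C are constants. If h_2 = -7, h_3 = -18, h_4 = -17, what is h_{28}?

Plug in m = 2, 3, 4: 2A + B + C = -7; 3A + B - C = -18; 4A + B + C = -17.
Subtracting the first from the second: A - 2C = -11.
Subtracting the second from the third: A + 2C = 1.
Solving: C = 3, A = -5, then B = 0.
Therefore h_{28} = -140 + 0 + 3·1 = -137.

-137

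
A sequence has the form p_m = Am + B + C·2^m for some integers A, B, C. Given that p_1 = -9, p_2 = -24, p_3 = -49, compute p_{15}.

Plug in m = 1, 2, 3: A + B + 2C = -9; 2A + B + 4C = -24; 3A + B + 8C = -49.
Subtracting the first from the second: A + 2C = -15.
Subtracting the second from the third: A + 4C = -25.
Solving: C = -5, A = -5, then B = 6.
So p_m = -5·m + 6 + (-5)·2^m; at m=15 this is -163909.

-163909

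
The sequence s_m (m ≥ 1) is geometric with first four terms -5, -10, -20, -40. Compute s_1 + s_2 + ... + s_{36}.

-343597383675

Common ratio r = 2.
s_m = (-5)·2^(m-1).
S = (-5)·(2^36 - 1)/(2 - 1) = (-5)·(68719476736 - 1)/(1) = -343597383675.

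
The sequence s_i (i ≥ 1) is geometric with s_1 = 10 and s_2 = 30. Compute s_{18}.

Common ratio r = 3.
s_i = 10·3^(i-1).
s_{18} = 10·3^17 = 1291401630.

1291401630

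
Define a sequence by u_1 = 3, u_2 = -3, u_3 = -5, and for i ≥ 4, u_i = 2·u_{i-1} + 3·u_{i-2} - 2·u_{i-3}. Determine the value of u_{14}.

Iterate the recurrence:
u_4 = -25;  u_5 = -59;  u_6 = -183;  …;  u_{11} = -31325;  u_{12} = -88233;  u_{13} = -248123;  u_{14} = -698295.

-698295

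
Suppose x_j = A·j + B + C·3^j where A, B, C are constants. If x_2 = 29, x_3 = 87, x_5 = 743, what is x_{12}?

Write the equations: 2A + B + 9C = 29; 3A + B + 27C = 87; 5A + B + 243C = 743.
Subtracting the first from the second: A + 18C = 58.
Subtracting the second from the third: 2A + 216C = 656.
Solving: C = 3, A = 4, then B = -6.
Hence x_{12} = 4·12 + (-6) + 3·531441 = 1594365.

1594365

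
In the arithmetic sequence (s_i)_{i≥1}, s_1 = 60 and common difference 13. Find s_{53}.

736

s_i = 60 + (i - 1)·13.
s_{53} = 60 + 52·13 = 736.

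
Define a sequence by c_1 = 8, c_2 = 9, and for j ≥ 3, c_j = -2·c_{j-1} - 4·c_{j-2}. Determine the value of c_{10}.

Compute successive terms:
c_3 = -50  c_4 = 64  c_5 = 72  c_6 = -400  c_7 = 512  c_8 = 576  c_9 = -3200  c_{10} = 4096.

4096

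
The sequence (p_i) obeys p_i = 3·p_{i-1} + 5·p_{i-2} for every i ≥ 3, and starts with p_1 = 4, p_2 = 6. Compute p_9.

p_3 = 38, p_4 = 144, p_5 = 622, p_6 = 2586, p_7 = 10868, p_8 = 45534, p_9 = 190942.

190942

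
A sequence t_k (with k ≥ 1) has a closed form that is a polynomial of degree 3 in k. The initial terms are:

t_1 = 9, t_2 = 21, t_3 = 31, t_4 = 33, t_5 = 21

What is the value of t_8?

-159

1st diffs: 12, 10, 2, -12.
2nd diffs: -2, -8, -14.
3rd diffs: -6, -6 (constant).
Newton forward-difference form: t_k = 9 + 12·C(k-1,1) + (-2)·C(k-1,2) + (-6)·C(k-1,3).
At k = 8: k-1 = 7, so t_8 = 9 + 84 - 42 - 210 = -159.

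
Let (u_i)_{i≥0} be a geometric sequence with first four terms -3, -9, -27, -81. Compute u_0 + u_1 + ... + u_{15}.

Common ratio r = 3.
u_i = (-3)·3^(i-0).
S = (-3)·(3^16 - 1)/(3 - 1) = (-3)·(43046721 - 1)/(2) = -64570080.

-64570080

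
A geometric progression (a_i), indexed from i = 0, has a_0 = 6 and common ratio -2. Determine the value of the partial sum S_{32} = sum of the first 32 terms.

a_i = 6·(-2)^(i-0).
S = 6·((-2)^32 - 1)/(-2 - 1) = 6·(4294967296 - 1)/(-3) = -8589934590.

-8589934590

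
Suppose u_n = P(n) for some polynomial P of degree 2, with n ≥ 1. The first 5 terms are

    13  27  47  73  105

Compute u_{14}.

663

1st diffs: 14, 20, 26, 32.
2nd diffs: 6, 6, 6 (constant).
Newton forward-difference form: u_n = 13 + 14·C(n-1,1) + 6·C(n-1,2).
At n = 14: n-1 = 13, so u_{14} = 13 + 182 + 468 = 663.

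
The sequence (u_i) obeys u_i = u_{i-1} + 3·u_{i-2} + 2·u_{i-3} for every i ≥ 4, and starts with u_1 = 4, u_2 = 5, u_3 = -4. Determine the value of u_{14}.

97871

Applying the relation repeatedly:
u_4 = 19; u_5 = 17; u_6 = 66; …; u_{11} = 6181; u_{12} = 15514; u_{13} = 38967; u_{14} = 97871.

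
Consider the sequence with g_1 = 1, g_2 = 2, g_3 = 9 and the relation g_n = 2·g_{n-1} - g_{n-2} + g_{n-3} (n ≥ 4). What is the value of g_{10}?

445

Iterate the recurrence:
g_4 = 17;  g_5 = 27;  g_6 = 46;  g_7 = 82;  g_8 = 145;  g_9 = 254;  g_{10} = 445.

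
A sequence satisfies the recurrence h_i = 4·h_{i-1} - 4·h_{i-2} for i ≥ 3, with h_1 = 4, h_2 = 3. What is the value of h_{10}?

-9472

h_3 = -4;  h_4 = -28;  h_5 = -96;  h_6 = -272;  h_7 = -704;  h_8 = -1728;  h_9 = -4096;  h_{10} = -9472.
(Characteristic roots are 2 and 2.)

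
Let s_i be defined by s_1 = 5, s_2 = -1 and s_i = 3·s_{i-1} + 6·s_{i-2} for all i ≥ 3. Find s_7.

7155

Step forward from the initial values:
s_3 = 27  s_4 = 75  s_5 = 387  s_6 = 1611  s_7 = 7155.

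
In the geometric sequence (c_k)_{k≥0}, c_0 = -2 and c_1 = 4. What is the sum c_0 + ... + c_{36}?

-91625968982

Common ratio r = -2.
c_k = (-2)·(-2)^(k-0).
S = (-2)·((-2)^37 - 1)/(-2 - 1) = (-2)·(-137438953472 - 1)/(-3) = -91625968982.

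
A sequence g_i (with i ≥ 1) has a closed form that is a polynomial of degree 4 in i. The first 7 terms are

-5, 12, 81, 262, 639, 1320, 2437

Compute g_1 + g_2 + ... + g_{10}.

25603

1st diffs: 17, 69, 181, 377, 681, 1117.
2nd diffs: 52, 112, 196, 304, 436.
3rd diffs: 60, 84, 108, 132.
4th diffs: 24, 24, 24 (constant).
So g_i = i^4 + i^2 - i - 6.
Continuing: 4146, 6627, 10084.
Summing i = 1..10 (10 terms) gives 25603.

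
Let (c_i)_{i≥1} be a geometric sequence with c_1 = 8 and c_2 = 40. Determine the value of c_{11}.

Common ratio r = 5.
c_i = 8·5^(i-1).
c_{11} = 8·5^10 = 78125000.

78125000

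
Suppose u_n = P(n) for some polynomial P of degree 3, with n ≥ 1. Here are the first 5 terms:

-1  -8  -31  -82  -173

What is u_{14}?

1st diffs: -7, -23, -51, -91.
2nd diffs: -16, -28, -40.
3rd diffs: -12, -12 (constant).
So u_n = -2n^3 + 4n^2 - 5n + 2.
Evaluating at n = 14 gives u_{14} = -4772.

-4772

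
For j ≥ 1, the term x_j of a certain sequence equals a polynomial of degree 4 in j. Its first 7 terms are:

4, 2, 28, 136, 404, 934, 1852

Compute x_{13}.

25588

1st diffs: -2, 26, 108, 268, 530, 918.
2nd diffs: 28, 82, 160, 262, 388.
3rd diffs: 54, 78, 102, 126.
4th diffs: 24, 24, 24 (constant).
Newton forward-difference form: x_j = 4 + (-2)·C(j-1,1) + 28·C(j-1,2) + 54·C(j-1,3) + 24·C(j-1,4).
At j = 13: j-1 = 12, so x_{13} = 4 - 24 + 1848 + 11880 + 11880 = 25588.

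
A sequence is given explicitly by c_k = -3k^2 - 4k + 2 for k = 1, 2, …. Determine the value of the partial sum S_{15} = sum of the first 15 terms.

-4170

Over k = 1..15: Σk = 120, Σk² = 1240.
Total = (-3)·1240 + (-4)·120 + (2)·15 = -4170.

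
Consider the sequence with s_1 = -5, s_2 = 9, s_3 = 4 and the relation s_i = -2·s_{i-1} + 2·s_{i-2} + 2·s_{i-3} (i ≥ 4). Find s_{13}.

30800

Iterate the recurrence:
s_4 = 0, s_5 = 26, s_6 = -44, s_7 = 140, s_8 = -316, s_9 = 824, s_{10} = -2000, s_{11} = 5016, s_{12} = -12384, s_{13} = 30800.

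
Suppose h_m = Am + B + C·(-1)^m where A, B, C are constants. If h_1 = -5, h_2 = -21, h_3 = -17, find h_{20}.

-129

Write the equations: A + B - C = -5; 2A + B + C = -21; 3A + B - C = -17.
Subtracting the first from the second: A + 2C = -16.
Subtracting the second from the third: A - 2C = 4.
Solving: C = -5, A = -6, then B = -4.
Hence h_{20} = -6·20 + (-4) + (-5)·1 = -129.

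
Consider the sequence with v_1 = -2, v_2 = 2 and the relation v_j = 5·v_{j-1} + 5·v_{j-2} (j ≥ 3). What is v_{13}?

Step forward from the initial values:
v_3 = 0;  v_4 = 10;  v_5 = 50;  …;  v_{10} = 351250;  v_{11} = 2056250;  v_{12} = 12037500;  v_{13} = 70468750.

70468750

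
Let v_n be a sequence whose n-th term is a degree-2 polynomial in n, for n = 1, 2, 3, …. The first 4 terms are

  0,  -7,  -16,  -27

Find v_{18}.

-391

1st diffs: -7, -9, -11.
2nd diffs: -2, -2 (constant).
Newton forward-difference form: v_n = (-7)·C(n-1,1) + (-2)·C(n-1,2).
At n = 18: n-1 = 17, so v_{18} = -119 - 272 = -391.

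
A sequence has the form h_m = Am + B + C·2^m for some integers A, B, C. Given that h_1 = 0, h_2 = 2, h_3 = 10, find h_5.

74

The three given values yield: A + B + 2C = 0; 2A + B + 4C = 2; 3A + B + 8C = 10.
Subtracting the first from the second: A + 2C = 2.
Subtracting the second from the third: A + 4C = 8.
Solving: C = 3, A = -4, then B = -2.
Therefore h_5 = -20 + (-2) + 3·32 = 74.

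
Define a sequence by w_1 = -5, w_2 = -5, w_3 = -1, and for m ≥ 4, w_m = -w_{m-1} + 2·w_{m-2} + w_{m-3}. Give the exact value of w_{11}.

Compute successive terms:
w_4 = -14;  w_5 = 7;  w_6 = -36;  w_7 = 36;  w_8 = -101;  w_9 = 137;  w_{10} = -303;  w_{11} = 476.

476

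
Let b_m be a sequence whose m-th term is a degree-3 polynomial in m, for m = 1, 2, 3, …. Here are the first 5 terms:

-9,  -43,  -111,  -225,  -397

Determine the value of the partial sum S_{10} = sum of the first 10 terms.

1st diffs: -34, -68, -114, -172.
2nd diffs: -34, -46, -58.
3rd diffs: -12, -12 (constant).
So b_m = -2m^3 - 5m^2 - 5m + 3.
Continuing: …, -639, -963, -1381, -1905, …, b_{10} = -2547.
Summing m = 1..10 (10 terms) gives -8220.

-8220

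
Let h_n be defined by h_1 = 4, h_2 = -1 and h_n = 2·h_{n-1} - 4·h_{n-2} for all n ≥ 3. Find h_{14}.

-4096

Step forward from the initial values:
h_3 = -18; h_4 = -32; h_5 = 8; …; h_{11} = 512; h_{12} = 9216; h_{13} = 16384; h_{14} = -4096.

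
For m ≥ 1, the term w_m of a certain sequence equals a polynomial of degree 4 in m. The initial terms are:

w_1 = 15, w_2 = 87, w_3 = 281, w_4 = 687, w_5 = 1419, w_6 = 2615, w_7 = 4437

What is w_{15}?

1st diffs: 72, 194, 406, 732, 1196, 1822.
2nd diffs: 122, 212, 326, 464, 626.
3rd diffs: 90, 114, 138, 162.
4th diffs: 24, 24, 24 (constant).
So w_m = m^4 + 5m^3 + 6m^2 + 4m - 1.
Evaluating at m = 15 gives w_{15} = 68909.

68909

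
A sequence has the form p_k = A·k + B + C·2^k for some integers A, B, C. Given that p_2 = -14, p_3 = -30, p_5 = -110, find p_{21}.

-6291534

At k = 2, 3, 5: 2A + B + 4C = -14; 3A + B + 8C = -30; 5A + B + 32C = -110.
Subtracting the first from the second: A + 4C = -16.
Subtracting the second from the third: 2A + 24C = -80.
Solving: C = -3, A = -4, then B = 6.
Hence p_{21} = -4·21 + 6 + (-3)·2097152 = -6291534.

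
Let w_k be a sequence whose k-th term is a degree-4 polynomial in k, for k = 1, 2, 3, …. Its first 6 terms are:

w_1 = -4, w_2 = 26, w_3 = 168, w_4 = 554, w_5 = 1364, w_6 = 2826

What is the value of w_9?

14124

1st diffs: 30, 142, 386, 810, 1462.
2nd diffs: 112, 244, 424, 652.
3rd diffs: 132, 180, 228.
4th diffs: 48, 48 (constant).
Newton forward-difference form: w_k = -4 + 30·C(k-1,1) + 112·C(k-1,2) + 132·C(k-1,3) + 48·C(k-1,4).
At k = 9: k-1 = 8, so w_9 = -4 + 240 + 3136 + 7392 + 3360 = 14124.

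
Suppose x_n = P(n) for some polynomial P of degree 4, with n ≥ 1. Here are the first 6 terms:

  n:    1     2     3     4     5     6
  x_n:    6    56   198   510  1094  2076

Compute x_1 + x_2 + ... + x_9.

1st diffs: 50, 142, 312, 584, 982.
2nd diffs: 92, 170, 272, 398.
3rd diffs: 78, 102, 126.
4th diffs: 24, 24 (constant).
Newton forward-difference form: x_n = 6 + 50·C(n-1,1) + 92·C(n-1,2) + 78·C(n-1,3) + 24·C(n-1,4).
Continuing: 3606, 5858, 9030.
Summing n = 1..9 (9 terms) gives 22434.

22434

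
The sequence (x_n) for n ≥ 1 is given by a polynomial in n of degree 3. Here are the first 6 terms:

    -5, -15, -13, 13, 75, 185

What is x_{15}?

1st diffs: -10, 2, 26, 62, 110.
2nd diffs: 12, 24, 36, 48.
3rd diffs: 12, 12, 12 (constant).
So x_n = 2n^3 - 6n^2 - 6n + 5.
Evaluating at n = 15 gives x_{15} = 5315.

5315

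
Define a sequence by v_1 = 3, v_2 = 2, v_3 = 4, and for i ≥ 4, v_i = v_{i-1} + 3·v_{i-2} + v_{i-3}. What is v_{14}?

79102

Compute successive terms:
v_4 = 13  v_5 = 27  v_6 = 70  …  v_{11} = 5620  v_{12} = 13573  v_{13} = 32763  v_{14} = 79102.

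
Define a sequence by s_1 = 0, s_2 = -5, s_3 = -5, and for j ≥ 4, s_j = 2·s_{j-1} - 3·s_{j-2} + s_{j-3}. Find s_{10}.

Applying the relation repeatedly:
s_4 = 5, s_5 = 20, s_6 = 20, s_7 = -15, s_8 = -70, s_9 = -75, s_{10} = 45.

45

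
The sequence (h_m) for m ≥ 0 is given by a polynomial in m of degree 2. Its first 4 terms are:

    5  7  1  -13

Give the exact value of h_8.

1st diffs: 2, -6, -14.
2nd diffs: -8, -8 (constant).
Newton forward-difference form: h_m = 5 + 2·C(m,1) + (-8)·C(m,2).
At m = 8: m = 8, so h_8 = 5 + 16 - 224 = -203.

-203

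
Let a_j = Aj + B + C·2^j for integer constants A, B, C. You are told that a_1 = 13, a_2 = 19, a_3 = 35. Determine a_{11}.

10203

Plug in j = 1, 2, 3: A + B + 2C = 13; 2A + B + 4C = 19; 3A + B + 8C = 35.
Subtracting the first from the second: A + 2C = 6.
Subtracting the second from the third: A + 4C = 16.
Solving: C = 5, A = -4, then B = 7.
Therefore a_{11} = -44 + 7 + 5·2048 = 10203.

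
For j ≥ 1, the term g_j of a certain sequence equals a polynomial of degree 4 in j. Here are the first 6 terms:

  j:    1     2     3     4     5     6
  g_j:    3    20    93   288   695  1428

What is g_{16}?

68928

1st diffs: 17, 73, 195, 407, 733.
2nd diffs: 56, 122, 212, 326.
3rd diffs: 66, 90, 114.
4th diffs: 24, 24 (constant).
So g_j = j^4 + j^3 - 3j^2 + 4j.
Evaluating at j = 16 gives g_{16} = 68928.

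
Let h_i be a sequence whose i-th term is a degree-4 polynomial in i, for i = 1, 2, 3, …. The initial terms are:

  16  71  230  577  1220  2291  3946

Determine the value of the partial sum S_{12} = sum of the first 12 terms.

1st diffs: 55, 159, 347, 643, 1071, 1655.
2nd diffs: 104, 188, 296, 428, 584.
3rd diffs: 84, 108, 132, 156.
4th diffs: 24, 24, 24 (constant).
Newton forward-difference form: h_i = 16 + 55·C(i-1,1) + 104·C(i-1,2) + 84·C(i-1,3) + 24·C(i-1,4).
Continuing: …, 6365, 9752, 14335, 20366, …, h_{12} = 28121.
Summing i = 1..12 (12 terms) gives 87290.

87290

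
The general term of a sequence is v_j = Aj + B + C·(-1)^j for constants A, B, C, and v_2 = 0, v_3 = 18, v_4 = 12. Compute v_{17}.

102

At j = 2, 3, 4: 2A + B + C = 0; 3A + B - C = 18; 4A + B + C = 12.
Subtracting the first from the second: A - 2C = 18.
Subtracting the second from the third: A + 2C = -6.
Solving: C = -6, A = 6, then B = -6.
So v_j = 6·j + (-6) + (-6)·(-1)^j; at j=17 this is 102.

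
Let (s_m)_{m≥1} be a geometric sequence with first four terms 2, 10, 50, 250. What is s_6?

Common ratio r = 5.
s_m = 2·5^(m-1).
s_6 = 2·5^5 = 6250.

6250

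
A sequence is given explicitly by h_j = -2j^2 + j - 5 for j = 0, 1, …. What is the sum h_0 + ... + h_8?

Over j = 0..8: Σj = 36, Σj² = 204.
Total = (-2)·204 + (1)·36 + (-5)·9 = -417.

-417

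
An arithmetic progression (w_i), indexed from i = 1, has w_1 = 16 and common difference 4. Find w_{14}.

68

w_i = 16 + (i - 1)·4.
w_{14} = 16 + 13·4 = 68.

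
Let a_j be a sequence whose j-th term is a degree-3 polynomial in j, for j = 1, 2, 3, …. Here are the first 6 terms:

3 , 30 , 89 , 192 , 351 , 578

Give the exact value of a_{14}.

1st diffs: 27, 59, 103, 159, 227.
2nd diffs: 32, 44, 56, 68.
3rd diffs: 12, 12, 12 (constant).
Newton forward-difference form: a_j = 3 + 27·C(j-1,1) + 32·C(j-1,2) + 12·C(j-1,3).
At j = 14: j-1 = 13, so a_{14} = 3 + 351 + 2496 + 3432 = 6282.

6282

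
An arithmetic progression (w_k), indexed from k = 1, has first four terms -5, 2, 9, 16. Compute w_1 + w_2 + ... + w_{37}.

4477

Common difference d = 7.
w_k = -5 + (k - 1)·7.
w_{37} = 247; S = 37·(-5 + 247)/2 = 4477.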